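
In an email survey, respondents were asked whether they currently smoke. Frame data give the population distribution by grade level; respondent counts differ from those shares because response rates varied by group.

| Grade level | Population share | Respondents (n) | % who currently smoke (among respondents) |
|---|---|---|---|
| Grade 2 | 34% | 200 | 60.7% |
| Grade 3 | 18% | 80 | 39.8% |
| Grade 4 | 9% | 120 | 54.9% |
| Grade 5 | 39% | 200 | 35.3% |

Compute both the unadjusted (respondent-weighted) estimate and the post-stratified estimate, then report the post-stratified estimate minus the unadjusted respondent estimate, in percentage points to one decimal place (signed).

Without adjustment, the pooled respondent share is:
  (200/600)×60.7 + (80/600)×39.8 + (120/600)×54.9 + (200/600)×35.3 = 48.2867%
Post-stratifying to population shares instead:
  0.34×60.7 + 0.18×39.8 + 0.09×54.9 + 0.39×35.3 = 46.51%
Difference = 46.51 − 48.2867 = -1.7767 pp.

-1.8 percentage points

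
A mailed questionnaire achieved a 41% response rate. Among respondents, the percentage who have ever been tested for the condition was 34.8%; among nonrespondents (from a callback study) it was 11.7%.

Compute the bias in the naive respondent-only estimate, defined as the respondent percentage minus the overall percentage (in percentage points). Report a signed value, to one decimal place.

Nonresponse fraction = 1 − 0.41 = 0.59.
Bias = (nonresponse fraction) × (respondent percentage − nonrespondent percentage)
     = 0.59 × (34.8 − 11.7) = 0.59 × 23.1 = 13.629.

+13.6 percentage points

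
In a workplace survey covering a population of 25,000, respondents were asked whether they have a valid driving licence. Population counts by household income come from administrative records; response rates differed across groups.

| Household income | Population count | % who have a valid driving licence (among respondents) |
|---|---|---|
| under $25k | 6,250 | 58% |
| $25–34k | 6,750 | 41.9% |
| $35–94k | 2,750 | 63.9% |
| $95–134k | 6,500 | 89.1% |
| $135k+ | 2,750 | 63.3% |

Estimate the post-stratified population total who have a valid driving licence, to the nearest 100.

Each cell contributes its population count × the respondent rate:
  under $25k: 6,250 × 58% = 3625
  $25–34k: 6,750 × 41.9% = 2828.25
  $35–94k: 2,750 × 63.9% = 1757.25
  $95–134k: 6,500 × 89.1% = 5791.5
  $135k+: 2,750 × 63.3% = 1740.75
Estimated total = 15742.8 → 15,700.

15,700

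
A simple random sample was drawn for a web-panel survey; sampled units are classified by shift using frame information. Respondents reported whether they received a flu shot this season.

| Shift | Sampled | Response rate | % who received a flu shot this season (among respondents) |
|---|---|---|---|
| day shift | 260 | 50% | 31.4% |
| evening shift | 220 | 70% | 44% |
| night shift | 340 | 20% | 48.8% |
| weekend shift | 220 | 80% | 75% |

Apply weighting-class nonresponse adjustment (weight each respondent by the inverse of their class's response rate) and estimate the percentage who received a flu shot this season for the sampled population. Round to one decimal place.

49.0%

Weighting each respondent by the inverse class response rate inflates each class back to its sampled size, so the class weight is n_sampled:
  day shift: 260 × 31.4 = 8164
  evening shift: 220 × 44 = 9680
  night shift: 340 × 48.8 = 16,592
  weekend shift: 220 × 75 = 16,500
Adjusted estimate = 50,936 / 1,040 = 48.9769 → 49.0%.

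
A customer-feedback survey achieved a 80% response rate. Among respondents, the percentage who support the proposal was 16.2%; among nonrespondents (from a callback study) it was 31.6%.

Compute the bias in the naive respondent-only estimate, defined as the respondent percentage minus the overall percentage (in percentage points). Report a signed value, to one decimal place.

Nonresponse fraction = 1 − 0.8 = 0.2.
Bias = (nonresponse fraction) × (respondent percentage − nonrespondent percentage)
     = 0.2 × (16.2 − 31.6) = 0.2 × -15.4 = -3.08.

-3.1 percentage points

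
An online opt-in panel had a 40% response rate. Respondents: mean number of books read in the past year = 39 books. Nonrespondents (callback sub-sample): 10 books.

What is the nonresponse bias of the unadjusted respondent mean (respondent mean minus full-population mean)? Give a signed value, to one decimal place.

+17.4

Nonresponse fraction = 1 − 0.4 = 0.6.
Bias = (nonresponse fraction) × (respondent mean − nonrespondent mean)
     = 0.6 × (39 − 10) = 0.6 × 29 = 17.4.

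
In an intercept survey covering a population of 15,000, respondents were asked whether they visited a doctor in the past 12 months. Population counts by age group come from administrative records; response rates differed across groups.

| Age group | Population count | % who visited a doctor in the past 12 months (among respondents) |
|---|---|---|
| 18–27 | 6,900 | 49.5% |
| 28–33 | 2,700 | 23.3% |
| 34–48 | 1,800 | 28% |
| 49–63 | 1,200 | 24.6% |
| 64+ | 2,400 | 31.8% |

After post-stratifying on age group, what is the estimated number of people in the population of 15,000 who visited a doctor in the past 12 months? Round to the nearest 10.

Each cell contributes its population count × the respondent rate:
  18–27: 6,900 × 49.5% = 3415.5
  28–33: 2,700 × 23.3% = 629.1
  34–48: 1,800 × 28% = 504
  49–63: 1,200 × 24.6% = 295.2
  64+: 2,400 × 31.8% = 763.2
Estimated total = 5607 → 5,610.

5,610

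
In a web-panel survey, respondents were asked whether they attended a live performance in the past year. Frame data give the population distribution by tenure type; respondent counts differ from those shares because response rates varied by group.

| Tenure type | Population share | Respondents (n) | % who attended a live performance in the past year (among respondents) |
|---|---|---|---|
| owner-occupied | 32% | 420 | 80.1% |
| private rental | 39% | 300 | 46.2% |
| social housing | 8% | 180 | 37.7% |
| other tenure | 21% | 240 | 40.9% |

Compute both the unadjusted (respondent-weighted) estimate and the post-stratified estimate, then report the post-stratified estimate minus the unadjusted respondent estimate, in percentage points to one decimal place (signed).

Without adjustment, the pooled respondent share is:
  (420/1140)×80.1 + (300/1140)×46.2 + (180/1140)×37.7 + (240/1140)×40.9 = 56.2316%
Reweighting by population tenure type shares:
  0.32×80.1 + 0.39×46.2 + 0.08×37.7 + 0.21×40.9 = 55.255%
Difference = 55.255 − 56.2316 = -0.9766 pp.

-1.0 percentage points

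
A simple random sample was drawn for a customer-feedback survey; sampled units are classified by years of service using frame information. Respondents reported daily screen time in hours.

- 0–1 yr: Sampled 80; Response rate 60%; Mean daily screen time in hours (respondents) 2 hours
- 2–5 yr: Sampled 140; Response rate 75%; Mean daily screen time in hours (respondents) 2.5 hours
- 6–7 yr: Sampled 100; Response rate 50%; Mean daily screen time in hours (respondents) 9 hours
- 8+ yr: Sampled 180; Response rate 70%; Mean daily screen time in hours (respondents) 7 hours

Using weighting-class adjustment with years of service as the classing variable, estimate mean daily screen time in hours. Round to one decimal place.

Inverse-response-rate weighting restores each class to its sampled count, so class totals weight by n_sampled:
  0–1 yr: 80 × 2 = 160
  2–5 yr: 140 × 2.5 = 350
  6–7 yr: 100 × 9 = 900
  8+ yr: 180 × 7 = 1260
Adjusted estimate = 2670 / 500 = 5.34 → 5.3.

5.3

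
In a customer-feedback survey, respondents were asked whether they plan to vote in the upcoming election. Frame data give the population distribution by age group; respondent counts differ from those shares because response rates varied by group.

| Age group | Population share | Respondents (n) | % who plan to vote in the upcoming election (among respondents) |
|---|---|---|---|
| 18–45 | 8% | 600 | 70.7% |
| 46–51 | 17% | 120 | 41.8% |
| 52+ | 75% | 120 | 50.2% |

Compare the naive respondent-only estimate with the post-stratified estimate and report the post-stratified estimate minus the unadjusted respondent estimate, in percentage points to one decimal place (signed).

Naive respondent-only estimate (weights = respondent counts):
  (600/840)×70.7 + (120/840)×41.8 + (120/840)×50.2 = 63.6429%
Reweighting by population age group shares:
  0.08×70.7 + 0.17×41.8 + 0.75×50.2 = 50.412%
Difference = 50.412 − 63.6429 = -13.2309 pp.

-13.2 percentage points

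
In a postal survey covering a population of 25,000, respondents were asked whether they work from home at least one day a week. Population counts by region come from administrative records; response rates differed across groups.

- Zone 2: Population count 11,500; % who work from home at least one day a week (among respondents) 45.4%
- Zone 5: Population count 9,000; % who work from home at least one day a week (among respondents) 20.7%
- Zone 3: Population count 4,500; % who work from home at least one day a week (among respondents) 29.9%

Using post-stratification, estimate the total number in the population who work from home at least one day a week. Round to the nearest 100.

Each cell contributes its population count × the respondent rate:
  Zone 2: 11,500 × 45.4% = 5221
  Zone 5: 9,000 × 20.7% = 1863
  Zone 3: 4,500 × 29.9% = 1345.5
Estimated total = 8429.5 → 8,400.

8,400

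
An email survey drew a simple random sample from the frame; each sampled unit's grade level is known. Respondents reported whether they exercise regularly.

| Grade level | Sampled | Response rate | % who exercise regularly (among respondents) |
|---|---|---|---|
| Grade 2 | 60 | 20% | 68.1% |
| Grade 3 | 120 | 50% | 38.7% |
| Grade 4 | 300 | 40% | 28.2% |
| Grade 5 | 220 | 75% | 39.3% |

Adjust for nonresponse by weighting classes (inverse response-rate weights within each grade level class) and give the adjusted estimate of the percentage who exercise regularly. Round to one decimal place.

36.9%

Weighting each respondent by the inverse class response rate inflates each class back to its sampled size, so the class weight is n_sampled:
  Grade 2: 60 × 68.1 = 4086
  Grade 3: 120 × 38.7 = 4644
  Grade 4: 300 × 28.2 = 8460
  Grade 5: 220 × 39.3 = 8646
Adjusted estimate = 25,836 / 700 = 36.9086 → 36.9%.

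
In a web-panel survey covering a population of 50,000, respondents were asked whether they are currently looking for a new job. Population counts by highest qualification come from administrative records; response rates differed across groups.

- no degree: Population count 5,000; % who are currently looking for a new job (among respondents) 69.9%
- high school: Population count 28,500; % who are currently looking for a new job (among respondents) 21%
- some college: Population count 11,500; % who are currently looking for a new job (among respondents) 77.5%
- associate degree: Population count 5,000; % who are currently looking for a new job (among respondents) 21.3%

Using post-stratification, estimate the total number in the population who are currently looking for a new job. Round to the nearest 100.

19,500

Estimated count per cell = population count × respondent percentage:
  no degree: 5,000 × 69.9% = 3495
  high school: 28,500 × 21% = 5985
  some college: 11,500 × 77.5% = 8912.5
  associate degree: 5,000 × 21.3% = 1065
Estimated total = 19457.5 → 19,500.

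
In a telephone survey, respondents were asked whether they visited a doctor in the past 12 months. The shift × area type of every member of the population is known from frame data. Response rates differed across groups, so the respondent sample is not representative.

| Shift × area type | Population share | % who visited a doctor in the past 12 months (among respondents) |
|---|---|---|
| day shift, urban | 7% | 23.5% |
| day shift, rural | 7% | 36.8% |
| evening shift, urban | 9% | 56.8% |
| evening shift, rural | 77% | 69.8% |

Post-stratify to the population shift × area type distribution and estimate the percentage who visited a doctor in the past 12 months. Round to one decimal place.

Reweight to the known shift × area type distribution:
  day shift, urban: 0.07 × 23.5 = 1.645
  day shift, rural: 0.07 × 36.8 = 2.576
  evening shift, urban: 0.09 × 56.8 = 5.112
  evening shift, rural: 0.77 × 69.8 = 53.746
Post-stratified estimate = 63.079 → 63.1%.

63.1%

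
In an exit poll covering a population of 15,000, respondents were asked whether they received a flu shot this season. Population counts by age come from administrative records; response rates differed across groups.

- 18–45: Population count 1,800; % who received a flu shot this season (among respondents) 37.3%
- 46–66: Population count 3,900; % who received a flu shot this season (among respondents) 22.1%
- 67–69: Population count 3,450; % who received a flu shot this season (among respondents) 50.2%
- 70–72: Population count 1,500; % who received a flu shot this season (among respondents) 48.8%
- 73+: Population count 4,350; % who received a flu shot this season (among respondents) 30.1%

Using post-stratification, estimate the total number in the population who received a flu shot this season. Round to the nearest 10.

Estimated count per cell = population count × respondent percentage:
  18–45: 1,800 × 37.3% = 671.4
  46–66: 3,900 × 22.1% = 861.9
  67–69: 3,450 × 50.2% = 1731.9
  70–72: 1,500 × 48.8% = 732
  73+: 4,350 × 30.1% = 1309.35
Estimated total = 5306.55 → 5,310.

5,310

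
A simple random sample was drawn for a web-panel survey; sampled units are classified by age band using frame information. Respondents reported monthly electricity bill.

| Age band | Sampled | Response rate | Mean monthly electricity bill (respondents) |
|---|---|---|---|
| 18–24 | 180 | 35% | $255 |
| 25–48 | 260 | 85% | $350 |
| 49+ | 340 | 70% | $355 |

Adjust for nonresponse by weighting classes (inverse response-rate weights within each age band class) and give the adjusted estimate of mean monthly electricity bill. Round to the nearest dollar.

Weighting each respondent by the inverse class response rate inflates each class back to its sampled size, so the class weight is n_sampled:
  18–24: 180 × 255 = 45,900
  25–48: 260 × 350 = 91,000
  49+: 340 × 355 = 120,700
Adjusted estimate = 257,600 / 780 = 330.256 → $330.

$330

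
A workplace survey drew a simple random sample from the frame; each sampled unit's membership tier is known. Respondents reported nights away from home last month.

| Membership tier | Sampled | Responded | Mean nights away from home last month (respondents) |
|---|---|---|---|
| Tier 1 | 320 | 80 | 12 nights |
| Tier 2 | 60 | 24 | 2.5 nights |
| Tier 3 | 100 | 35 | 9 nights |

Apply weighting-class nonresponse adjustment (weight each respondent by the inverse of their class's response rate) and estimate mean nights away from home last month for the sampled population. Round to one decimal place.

Class response rates: Tier 1 80/320 = 25%, Tier 2 24/60 = 40%, Tier 3 35/100 = 35%.
Weighting each respondent by the inverse class response rate inflates each class back to its sampled size, so the class weight is n_sampled:
  Tier 1: 320 × 12 = 3840
  Tier 2: 60 × 2.5 = 150
  Tier 3: 100 × 9 = 900
Adjusted estimate = 4890 / 480 = 10.1875 → 10.2.

10.2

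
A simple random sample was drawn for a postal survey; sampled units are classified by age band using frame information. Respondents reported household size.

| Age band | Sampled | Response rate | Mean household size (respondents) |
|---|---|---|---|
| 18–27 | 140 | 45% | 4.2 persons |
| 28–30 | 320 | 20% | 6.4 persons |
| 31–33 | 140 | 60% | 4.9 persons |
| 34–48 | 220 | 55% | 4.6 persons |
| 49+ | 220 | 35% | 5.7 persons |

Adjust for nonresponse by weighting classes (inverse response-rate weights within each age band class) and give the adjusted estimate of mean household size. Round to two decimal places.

Each respondent's weight = sampled/responded in their class; summing within a class gives n_sampled, so:
  18–27: 140 × 4.2 = 588
  28–30: 320 × 6.4 = 2048
  31–33: 140 × 4.9 = 686
  34–48: 220 × 4.6 = 1012
  49+: 220 × 5.7 = 1254
Adjusted estimate = 5588 / 1,040 = 5.37308 → 5.37.

5.37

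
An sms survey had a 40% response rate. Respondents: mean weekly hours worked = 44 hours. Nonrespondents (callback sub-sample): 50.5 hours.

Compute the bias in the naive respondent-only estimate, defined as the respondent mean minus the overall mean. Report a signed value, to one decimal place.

Nonresponse fraction = 1 − 0.4 = 0.6.
Bias = (nonresponse fraction) × (respondent mean − nonrespondent mean)
     = 0.6 × (44 − 50.5) = 0.6 × -6.5 = -3.9.

-3.9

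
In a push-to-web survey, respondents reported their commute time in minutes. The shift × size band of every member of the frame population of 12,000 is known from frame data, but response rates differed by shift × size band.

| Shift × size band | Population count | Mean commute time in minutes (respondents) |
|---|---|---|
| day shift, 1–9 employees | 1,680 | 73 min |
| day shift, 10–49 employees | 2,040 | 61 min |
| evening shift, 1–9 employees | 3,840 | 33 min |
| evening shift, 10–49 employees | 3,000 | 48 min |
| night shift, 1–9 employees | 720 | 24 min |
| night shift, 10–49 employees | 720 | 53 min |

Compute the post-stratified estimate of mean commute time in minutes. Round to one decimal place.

47.8

Weight each group's respondent value by its population share:
  day shift, 1–9 employees: (1,680/12,000) × 73 = 10.22
  day shift, 10–49 employees: (2,040/12,000) × 61 = 10.37
  evening shift, 1–9 employees: (3,840/12,000) × 33 = 10.56
  evening shift, 10–49 employees: (3,000/12,000) × 48 = 12
  night shift, 1–9 employees: (720/12,000) × 24 = 1.44
  night shift, 10–49 employees: (720/12,000) × 53 = 3.18
Post-stratified estimate = 47.77 → 47.8.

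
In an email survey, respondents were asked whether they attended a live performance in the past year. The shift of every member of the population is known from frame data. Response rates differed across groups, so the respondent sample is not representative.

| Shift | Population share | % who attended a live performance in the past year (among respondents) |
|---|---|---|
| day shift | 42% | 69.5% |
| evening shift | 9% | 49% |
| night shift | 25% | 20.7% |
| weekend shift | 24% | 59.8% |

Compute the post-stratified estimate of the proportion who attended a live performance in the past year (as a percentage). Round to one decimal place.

53.1%

Weight each group's respondent value by its population share:
  day shift: 0.42 × 69.5 = 29.19
  evening shift: 0.09 × 49 = 4.41
  night shift: 0.25 × 20.7 = 5.175
  weekend shift: 0.24 × 59.8 = 14.352
Post-stratified estimate = 53.127 → 53.1%.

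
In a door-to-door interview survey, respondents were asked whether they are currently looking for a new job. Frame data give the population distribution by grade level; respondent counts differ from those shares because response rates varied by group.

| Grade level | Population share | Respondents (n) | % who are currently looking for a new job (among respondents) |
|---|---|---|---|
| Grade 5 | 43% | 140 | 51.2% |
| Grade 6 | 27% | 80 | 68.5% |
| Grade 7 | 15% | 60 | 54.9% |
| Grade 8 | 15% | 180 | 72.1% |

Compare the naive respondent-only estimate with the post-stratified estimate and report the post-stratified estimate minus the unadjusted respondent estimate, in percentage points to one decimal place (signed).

-3.3 percentage points

Unadjusted (pooled respondent) estimate weights by respondent counts:
  (140/460)×51.2 + (80/460)×68.5 + (60/460)×54.9 + (180/460)×72.1 = 62.8696%
Post-stratifying to population shares instead:
  0.43×51.2 + 0.27×68.5 + 0.15×54.9 + 0.15×72.1 = 59.561%
Difference = 59.561 − 62.8696 = -3.3086 pp.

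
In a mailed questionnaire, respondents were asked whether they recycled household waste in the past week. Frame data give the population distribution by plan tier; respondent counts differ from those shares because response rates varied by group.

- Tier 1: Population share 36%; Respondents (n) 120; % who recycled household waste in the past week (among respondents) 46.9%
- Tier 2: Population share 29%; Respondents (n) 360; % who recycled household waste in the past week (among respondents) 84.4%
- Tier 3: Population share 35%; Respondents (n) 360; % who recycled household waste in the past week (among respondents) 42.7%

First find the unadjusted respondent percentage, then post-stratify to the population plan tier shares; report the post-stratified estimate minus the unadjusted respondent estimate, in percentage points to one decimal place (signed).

-4.9 percentage points

Without adjustment, the pooled respondent share is:
  (120/840)×46.9 + (360/840)×84.4 + (360/840)×42.7 = 61.1714%
Post-stratifying to population shares instead:
  0.36×46.9 + 0.29×84.4 + 0.35×42.7 = 56.305%
Difference = 56.305 − 61.1714 = -4.8664 pp.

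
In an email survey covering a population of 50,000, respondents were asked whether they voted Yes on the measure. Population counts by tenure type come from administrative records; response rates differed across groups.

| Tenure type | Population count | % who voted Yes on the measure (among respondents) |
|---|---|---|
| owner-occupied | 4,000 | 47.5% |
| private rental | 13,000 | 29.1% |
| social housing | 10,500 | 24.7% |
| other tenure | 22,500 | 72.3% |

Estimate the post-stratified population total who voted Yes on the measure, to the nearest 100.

24,500

Apply each group's respondent rate to its population count:
  owner-occupied: 4,000 × 47.5% = 1900
  private rental: 13,000 × 29.1% = 3783
  social housing: 10,500 × 24.7% = 2593.5
  other tenure: 22,500 × 72.3% = 16267.5
Estimated total = 24,544 → 24,500.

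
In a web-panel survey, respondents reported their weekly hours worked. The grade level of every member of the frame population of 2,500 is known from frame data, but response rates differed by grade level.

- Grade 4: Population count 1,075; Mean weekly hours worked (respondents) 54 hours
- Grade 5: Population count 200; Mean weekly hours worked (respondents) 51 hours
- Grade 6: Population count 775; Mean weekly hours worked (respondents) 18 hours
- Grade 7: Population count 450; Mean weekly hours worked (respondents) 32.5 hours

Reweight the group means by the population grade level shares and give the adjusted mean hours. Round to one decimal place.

Post-stratification weights by population share, not respondent share:
  Grade 4: (1,075/2,500) × 54 = 23.22
  Grade 5: (200/2,500) × 51 = 4.08
  Grade 6: (775/2,500) × 18 = 5.58
  Grade 7: (450/2,500) × 32.5 = 5.85
Post-stratified estimate = 38.73 → 38.7.

38.7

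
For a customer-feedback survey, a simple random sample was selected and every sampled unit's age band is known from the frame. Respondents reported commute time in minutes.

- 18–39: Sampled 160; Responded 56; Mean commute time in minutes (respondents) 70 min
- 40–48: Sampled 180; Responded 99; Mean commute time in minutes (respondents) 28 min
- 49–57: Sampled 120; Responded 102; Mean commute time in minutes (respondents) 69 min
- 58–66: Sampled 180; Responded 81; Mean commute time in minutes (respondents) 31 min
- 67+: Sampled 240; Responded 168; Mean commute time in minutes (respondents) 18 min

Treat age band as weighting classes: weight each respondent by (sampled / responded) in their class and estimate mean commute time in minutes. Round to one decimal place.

Class response rates: 18–39 56/160 = 35%, 40–48 99/180 = 55%, 49–57 102/120 = 85%, 58–66 81/180 = 45%, 67+ 168/240 = 70%.
Each respondent's weight = sampled/responded in their class; summing within a class gives n_sampled, so:
  18–39: 160 × 70 = 11,200
  40–48: 180 × 28 = 5040
  49–57: 120 × 69 = 8280
  58–66: 180 × 31 = 5580
  67+: 240 × 18 = 4320
Adjusted estimate = 34,420 / 880 = 39.1136 → 39.1.

39.1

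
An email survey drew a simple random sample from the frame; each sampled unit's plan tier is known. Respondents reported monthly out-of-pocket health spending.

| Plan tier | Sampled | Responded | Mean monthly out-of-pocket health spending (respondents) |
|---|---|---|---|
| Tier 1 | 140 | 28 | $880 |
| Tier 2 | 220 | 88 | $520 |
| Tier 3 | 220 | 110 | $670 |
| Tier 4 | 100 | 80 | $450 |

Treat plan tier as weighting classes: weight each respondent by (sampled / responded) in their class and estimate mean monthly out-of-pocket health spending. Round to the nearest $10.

$630

Response rates by class: Tier 1 28/140 = 20%, Tier 2 88/220 = 40%, Tier 3 110/220 = 50%, Tier 4 80/100 = 80%.
Inverse-response-rate weighting restores each class to its sampled count, so class totals weight by n_sampled:
  Tier 1: 140 × 880 = 123,200
  Tier 2: 220 × 520 = 114,400
  Tier 3: 220 × 670 = 147,400
  Tier 4: 100 × 450 = 45,000
Adjusted estimate = 430,000 / 680 = 632.353 → $630.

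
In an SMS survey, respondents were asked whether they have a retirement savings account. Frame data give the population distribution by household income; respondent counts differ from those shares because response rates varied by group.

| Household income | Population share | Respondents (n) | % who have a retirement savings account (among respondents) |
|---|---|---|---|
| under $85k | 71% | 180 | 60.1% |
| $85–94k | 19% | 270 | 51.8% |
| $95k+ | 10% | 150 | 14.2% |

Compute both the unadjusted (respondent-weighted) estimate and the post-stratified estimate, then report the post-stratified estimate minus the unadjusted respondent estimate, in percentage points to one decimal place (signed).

+9.0 percentage points

Unadjusted (pooled respondent) estimate weights by respondent counts:
  (180/600)×60.1 + (270/600)×51.8 + (150/600)×14.2 = 44.89%
Reweighting by population household income shares:
  0.71×60.1 + 0.19×51.8 + 0.1×14.2 = 53.933%
Difference = 53.933 − 44.89 = 9.043 pp.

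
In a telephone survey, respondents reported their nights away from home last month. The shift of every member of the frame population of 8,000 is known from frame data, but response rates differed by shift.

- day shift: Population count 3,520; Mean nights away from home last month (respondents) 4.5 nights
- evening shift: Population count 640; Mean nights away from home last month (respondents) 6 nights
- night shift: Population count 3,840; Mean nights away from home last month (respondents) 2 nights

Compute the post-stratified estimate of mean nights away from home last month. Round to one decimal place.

Reweight to the known shift distribution:
  day shift: (3,520/8,000) × 4.5 = 1.98
  evening shift: (640/8,000) × 6 = 0.48
  night shift: (3,840/8,000) × 2 = 0.96
Post-stratified estimate = 3.42 → 3.4.

3.4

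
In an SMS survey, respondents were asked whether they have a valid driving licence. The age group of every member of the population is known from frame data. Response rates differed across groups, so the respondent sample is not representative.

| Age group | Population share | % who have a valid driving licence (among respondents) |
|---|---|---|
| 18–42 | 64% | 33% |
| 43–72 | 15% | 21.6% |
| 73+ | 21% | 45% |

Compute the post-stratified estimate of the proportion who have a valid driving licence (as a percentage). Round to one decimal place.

33.8%

Post-stratification weights by population share, not respondent share:
  18–42: 0.64 × 33 = 21.12
  43–72: 0.15 × 21.6 = 3.24
  73+: 0.21 × 45 = 9.45
Post-stratified estimate = 33.81 → 33.8%.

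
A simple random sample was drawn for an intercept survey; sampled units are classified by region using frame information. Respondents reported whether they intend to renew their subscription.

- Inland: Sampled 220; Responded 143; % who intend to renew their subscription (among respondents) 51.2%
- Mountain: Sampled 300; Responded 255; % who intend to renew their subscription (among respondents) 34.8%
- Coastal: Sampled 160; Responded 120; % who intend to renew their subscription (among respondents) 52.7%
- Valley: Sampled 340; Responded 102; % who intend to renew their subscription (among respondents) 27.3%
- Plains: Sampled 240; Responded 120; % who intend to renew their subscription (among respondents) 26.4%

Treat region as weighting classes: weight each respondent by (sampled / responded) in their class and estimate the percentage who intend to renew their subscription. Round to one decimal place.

Class response rates: Inland 143/220 = 65%, Mountain 255/300 = 85%, Coastal 120/160 = 75%, Valley 102/340 = 30%, Plains 120/240 = 50%.
Inverse-response-rate weighting restores each class to its sampled count, so class totals weight by n_sampled:
  Inland: 220 × 51.2 = 11,264
  Mountain: 300 × 34.8 = 10,440
  Coastal: 160 × 52.7 = 8432
  Valley: 340 × 27.3 = 9282
  Plains: 240 × 26.4 = 6336
Adjusted estimate = 45,754 / 1,260 = 36.3127 → 36.3%.

36.3%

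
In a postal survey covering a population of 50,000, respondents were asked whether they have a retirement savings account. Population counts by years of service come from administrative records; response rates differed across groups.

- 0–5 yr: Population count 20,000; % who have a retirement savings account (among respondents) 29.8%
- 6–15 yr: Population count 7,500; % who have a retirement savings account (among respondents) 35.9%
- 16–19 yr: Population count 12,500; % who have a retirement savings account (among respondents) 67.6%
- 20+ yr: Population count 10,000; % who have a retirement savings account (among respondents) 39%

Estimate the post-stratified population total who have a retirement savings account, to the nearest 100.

Apply each group's respondent rate to its population count:
  0–5 yr: 20,000 × 29.8% = 5960
  6–15 yr: 7,500 × 35.9% = 2692.5
  16–19 yr: 12,500 × 67.6% = 8450
  20+ yr: 10,000 × 39% = 3900
Estimated total = 21002.5 → 21,000.

21,000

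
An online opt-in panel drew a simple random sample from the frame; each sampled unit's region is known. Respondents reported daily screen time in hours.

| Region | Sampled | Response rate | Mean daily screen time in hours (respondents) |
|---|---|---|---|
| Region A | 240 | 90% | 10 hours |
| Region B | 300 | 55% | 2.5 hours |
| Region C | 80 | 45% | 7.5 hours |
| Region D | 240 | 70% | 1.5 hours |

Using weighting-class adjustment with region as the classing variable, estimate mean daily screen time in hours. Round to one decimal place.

With weight = n_sampled/n_responded per class, the weighted class total is n_sampled:
  Region A: 240 × 10 = 2400
  Region B: 300 × 2.5 = 750
  Region C: 80 × 7.5 = 600
  Region D: 240 × 1.5 = 360
Adjusted estimate = 4110 / 860 = 4.77907 → 4.8.

4.8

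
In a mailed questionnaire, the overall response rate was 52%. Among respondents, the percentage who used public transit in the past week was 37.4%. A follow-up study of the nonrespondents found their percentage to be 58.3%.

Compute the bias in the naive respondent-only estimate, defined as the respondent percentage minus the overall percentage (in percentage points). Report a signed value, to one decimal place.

-10.0 percentage points

Nonresponse fraction = 1 − 0.52 = 0.48.
Bias = (nonresponse fraction) × (respondent percentage − nonrespondent percentage)
     = 0.48 × (37.4 − 58.3) = 0.48 × -20.9 = -10.032.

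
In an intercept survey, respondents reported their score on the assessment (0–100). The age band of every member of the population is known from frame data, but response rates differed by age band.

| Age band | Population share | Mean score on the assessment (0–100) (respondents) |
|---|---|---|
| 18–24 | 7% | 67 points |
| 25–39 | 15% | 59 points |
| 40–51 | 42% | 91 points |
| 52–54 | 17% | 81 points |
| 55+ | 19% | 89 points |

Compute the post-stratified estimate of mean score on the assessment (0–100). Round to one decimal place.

Each cell contributes population-share × respondent value:
  18–24: 0.07 × 67 = 4.69
  25–39: 0.15 × 59 = 8.85
  40–51: 0.42 × 91 = 38.22
  52–54: 0.17 × 81 = 13.77
  55+: 0.19 × 89 = 16.91
Post-stratified estimate = 82.44 → 82.4.

82.4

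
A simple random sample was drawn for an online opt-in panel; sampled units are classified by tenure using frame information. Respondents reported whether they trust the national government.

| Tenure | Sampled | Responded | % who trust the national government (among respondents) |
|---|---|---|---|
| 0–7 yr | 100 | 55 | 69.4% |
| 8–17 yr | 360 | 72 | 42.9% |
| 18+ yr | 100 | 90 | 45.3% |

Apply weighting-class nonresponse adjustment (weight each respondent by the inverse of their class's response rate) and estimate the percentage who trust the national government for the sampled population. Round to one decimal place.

Response rates by class: 0–7 yr 55/100 = 55%, 8–17 yr 72/360 = 20%, 18+ yr 90/100 = 90%.
Weighting each respondent by the inverse class response rate inflates each class back to its sampled size, so the class weight is n_sampled:
  0–7 yr: 100 × 69.4 = 6940
  8–17 yr: 360 × 42.9 = 15,444
  18+ yr: 100 × 45.3 = 4530
Adjusted estimate = 26,914 / 560 = 48.0607 → 48.1%.

48.1%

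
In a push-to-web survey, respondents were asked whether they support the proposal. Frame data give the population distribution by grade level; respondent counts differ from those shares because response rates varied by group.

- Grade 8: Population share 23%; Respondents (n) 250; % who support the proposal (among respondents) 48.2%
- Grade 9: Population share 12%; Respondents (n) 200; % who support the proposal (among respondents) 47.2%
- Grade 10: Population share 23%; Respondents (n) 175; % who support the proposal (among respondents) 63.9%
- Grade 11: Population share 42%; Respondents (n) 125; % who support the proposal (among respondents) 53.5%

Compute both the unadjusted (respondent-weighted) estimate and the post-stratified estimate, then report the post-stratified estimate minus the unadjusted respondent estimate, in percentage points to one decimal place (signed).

+1.4 percentage points

Naive respondent-only estimate (weights = respondent counts):
  (250/750)×48.2 + (200/750)×47.2 + (175/750)×63.9 + (125/750)×53.5 = 52.48%
Reweighting by population grade level shares:
  0.23×48.2 + 0.12×47.2 + 0.23×63.9 + 0.42×53.5 = 53.917%
Difference = 53.917 − 52.48 = 1.437 pp.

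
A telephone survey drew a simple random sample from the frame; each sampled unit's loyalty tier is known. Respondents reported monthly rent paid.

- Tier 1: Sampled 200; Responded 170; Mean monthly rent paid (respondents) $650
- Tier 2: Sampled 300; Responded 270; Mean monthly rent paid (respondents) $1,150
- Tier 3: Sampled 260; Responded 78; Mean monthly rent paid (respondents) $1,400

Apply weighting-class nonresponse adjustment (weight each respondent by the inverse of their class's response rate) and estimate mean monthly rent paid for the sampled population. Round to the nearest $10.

$1,100

Class response rates: Tier 1 170/200 = 85%, Tier 2 270/300 = 90%, Tier 3 78/260 = 30%.
Each respondent's weight = sampled/responded in their class; summing within a class gives n_sampled, so:
  Tier 1: 200 × 650 = 130,000
  Tier 2: 300 × 1150 = 345,000
  Tier 3: 260 × 1400 = 364,000
Adjusted estimate = 839,000 / 760 = 1103.95 → $1,100.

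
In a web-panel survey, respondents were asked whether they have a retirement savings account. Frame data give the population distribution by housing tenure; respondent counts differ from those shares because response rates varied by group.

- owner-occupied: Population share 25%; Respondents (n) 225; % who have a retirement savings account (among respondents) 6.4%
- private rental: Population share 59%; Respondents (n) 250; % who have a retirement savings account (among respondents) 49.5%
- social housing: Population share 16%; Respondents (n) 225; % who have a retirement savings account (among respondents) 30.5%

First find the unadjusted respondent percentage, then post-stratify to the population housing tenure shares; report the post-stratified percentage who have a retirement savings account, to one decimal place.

35.7%

Naive respondent-only estimate (weights = respondent counts):
  (225/700)×6.4 + (250/700)×49.5 + (225/700)×30.5 = 29.5393%
Post-stratified estimate weights by population shares:
  0.25×6.4 + 0.59×49.5 + 0.16×30.5 = 35.685%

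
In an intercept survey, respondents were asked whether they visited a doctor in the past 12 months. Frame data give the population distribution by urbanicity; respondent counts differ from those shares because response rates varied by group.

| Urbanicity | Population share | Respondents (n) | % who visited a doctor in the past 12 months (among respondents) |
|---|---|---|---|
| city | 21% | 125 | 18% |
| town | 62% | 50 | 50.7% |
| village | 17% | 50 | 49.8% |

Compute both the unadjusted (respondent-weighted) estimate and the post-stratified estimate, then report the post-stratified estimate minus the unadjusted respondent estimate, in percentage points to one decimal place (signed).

+11.3 percentage points

Naive respondent-only estimate (weights = respondent counts):
  (125/225)×18 + (50/225)×50.7 + (50/225)×49.8 = 32.3333%
Reweighting by population urbanicity shares:
  0.21×18 + 0.62×50.7 + 0.17×49.8 = 43.68%
Difference = 43.68 − 32.3333 = 11.3467 pp.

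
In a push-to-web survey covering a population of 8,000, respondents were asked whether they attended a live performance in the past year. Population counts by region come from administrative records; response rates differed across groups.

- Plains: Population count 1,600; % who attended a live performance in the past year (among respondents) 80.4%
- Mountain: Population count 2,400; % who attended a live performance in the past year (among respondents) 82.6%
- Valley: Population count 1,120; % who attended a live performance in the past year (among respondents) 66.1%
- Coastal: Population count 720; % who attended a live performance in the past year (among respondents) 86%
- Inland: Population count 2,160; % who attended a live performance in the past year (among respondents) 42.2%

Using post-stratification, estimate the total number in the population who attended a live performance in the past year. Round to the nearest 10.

Apply each group's respondent rate to its population count:
  Plains: 1,600 × 80.4% = 1286.4
  Mountain: 2,400 × 82.6% = 1982.4
  Valley: 1,120 × 66.1% = 740.32
  Coastal: 720 × 86% = 619.2
  Inland: 2,160 × 42.2% = 911.52
Estimated total = 5539.84 → 5,540.

5,540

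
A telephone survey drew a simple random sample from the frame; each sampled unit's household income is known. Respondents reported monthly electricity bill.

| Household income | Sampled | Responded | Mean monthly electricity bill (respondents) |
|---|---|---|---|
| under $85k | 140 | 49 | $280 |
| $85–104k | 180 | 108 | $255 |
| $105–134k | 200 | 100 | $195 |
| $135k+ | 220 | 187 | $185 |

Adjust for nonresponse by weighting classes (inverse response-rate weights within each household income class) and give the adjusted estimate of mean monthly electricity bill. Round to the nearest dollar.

Response rates by class: under $85k 49/140 = 35%, $85–104k 108/180 = 60%, $105–134k 100/200 = 50%, $135k+ 187/220 = 85%.
With weight = n_sampled/n_responded per class, the weighted class total is n_sampled:
  under $85k: 140 × 280 = 39,200
  $85–104k: 180 × 255 = 45,900
  $105–134k: 200 × 195 = 39,000
  $135k+: 220 × 185 = 40,700
Adjusted estimate = 164,800 / 740 = 222.703 → $223.

$223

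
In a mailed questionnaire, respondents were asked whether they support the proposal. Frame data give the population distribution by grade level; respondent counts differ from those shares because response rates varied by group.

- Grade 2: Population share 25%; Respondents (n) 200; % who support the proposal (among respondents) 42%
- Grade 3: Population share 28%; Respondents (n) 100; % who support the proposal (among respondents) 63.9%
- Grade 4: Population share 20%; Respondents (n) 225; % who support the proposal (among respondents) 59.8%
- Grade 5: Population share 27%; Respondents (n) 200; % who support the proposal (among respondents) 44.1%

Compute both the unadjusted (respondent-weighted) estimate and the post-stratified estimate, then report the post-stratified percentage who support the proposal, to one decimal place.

Naive respondent-only estimate (weights = respondent counts):
  (200/725)×42 + (100/725)×63.9 + (225/725)×59.8 + (200/725)×44.1 = 51.1241%
Post-stratified estimate weights by population shares:
  0.25×42 + 0.28×63.9 + 0.2×59.8 + 0.27×44.1 = 52.259%

52.3%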